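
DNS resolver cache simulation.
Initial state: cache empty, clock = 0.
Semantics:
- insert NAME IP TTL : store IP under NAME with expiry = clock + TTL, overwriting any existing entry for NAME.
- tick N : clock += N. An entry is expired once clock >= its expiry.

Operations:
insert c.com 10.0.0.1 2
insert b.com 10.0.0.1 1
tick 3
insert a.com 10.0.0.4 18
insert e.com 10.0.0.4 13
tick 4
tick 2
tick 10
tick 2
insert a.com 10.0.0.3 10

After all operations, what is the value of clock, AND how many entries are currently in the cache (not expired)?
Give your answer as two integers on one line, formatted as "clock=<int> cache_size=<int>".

Answer: clock=21 cache_size=1

Derivation:
Op 1: insert c.com -> 10.0.0.1 (expiry=0+2=2). clock=0
Op 2: insert b.com -> 10.0.0.1 (expiry=0+1=1). clock=0
Op 3: tick 3 -> clock=3. purged={b.com,c.com}
Op 4: insert a.com -> 10.0.0.4 (expiry=3+18=21). clock=3
Op 5: insert e.com -> 10.0.0.4 (expiry=3+13=16). clock=3
Op 6: tick 4 -> clock=7.
Op 7: tick 2 -> clock=9.
Op 8: tick 10 -> clock=19. purged={e.com}
Op 9: tick 2 -> clock=21. purged={a.com}
Op 10: insert a.com -> 10.0.0.3 (expiry=21+10=31). clock=21
Final clock = 21
Final cache (unexpired): {a.com} -> size=1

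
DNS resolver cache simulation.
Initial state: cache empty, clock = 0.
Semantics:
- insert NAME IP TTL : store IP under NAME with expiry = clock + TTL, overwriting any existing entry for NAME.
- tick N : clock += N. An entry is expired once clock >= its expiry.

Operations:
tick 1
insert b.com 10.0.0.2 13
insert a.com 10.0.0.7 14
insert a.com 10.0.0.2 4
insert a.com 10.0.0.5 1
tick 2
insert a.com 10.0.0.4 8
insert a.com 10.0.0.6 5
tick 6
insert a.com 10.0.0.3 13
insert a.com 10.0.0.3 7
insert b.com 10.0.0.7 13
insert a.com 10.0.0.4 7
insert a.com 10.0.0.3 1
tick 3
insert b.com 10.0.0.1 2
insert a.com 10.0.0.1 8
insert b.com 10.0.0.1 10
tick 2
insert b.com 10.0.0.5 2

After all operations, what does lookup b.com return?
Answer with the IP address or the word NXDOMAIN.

Op 1: tick 1 -> clock=1.
Op 2: insert b.com -> 10.0.0.2 (expiry=1+13=14). clock=1
Op 3: insert a.com -> 10.0.0.7 (expiry=1+14=15). clock=1
Op 4: insert a.com -> 10.0.0.2 (expiry=1+4=5). clock=1
Op 5: insert a.com -> 10.0.0.5 (expiry=1+1=2). clock=1
Op 6: tick 2 -> clock=3. purged={a.com}
Op 7: insert a.com -> 10.0.0.4 (expiry=3+8=11). clock=3
Op 8: insert a.com -> 10.0.0.6 (expiry=3+5=8). clock=3
Op 9: tick 6 -> clock=9. purged={a.com}
Op 10: insert a.com -> 10.0.0.3 (expiry=9+13=22). clock=9
Op 11: insert a.com -> 10.0.0.3 (expiry=9+7=16). clock=9
Op 12: insert b.com -> 10.0.0.7 (expiry=9+13=22). clock=9
Op 13: insert a.com -> 10.0.0.4 (expiry=9+7=16). clock=9
Op 14: insert a.com -> 10.0.0.3 (expiry=9+1=10). clock=9
Op 15: tick 3 -> clock=12. purged={a.com}
Op 16: insert b.com -> 10.0.0.1 (expiry=12+2=14). clock=12
Op 17: insert a.com -> 10.0.0.1 (expiry=12+8=20). clock=12
Op 18: insert b.com -> 10.0.0.1 (expiry=12+10=22). clock=12
Op 19: tick 2 -> clock=14.
Op 20: insert b.com -> 10.0.0.5 (expiry=14+2=16). clock=14
lookup b.com: present, ip=10.0.0.5 expiry=16 > clock=14

Answer: 10.0.0.5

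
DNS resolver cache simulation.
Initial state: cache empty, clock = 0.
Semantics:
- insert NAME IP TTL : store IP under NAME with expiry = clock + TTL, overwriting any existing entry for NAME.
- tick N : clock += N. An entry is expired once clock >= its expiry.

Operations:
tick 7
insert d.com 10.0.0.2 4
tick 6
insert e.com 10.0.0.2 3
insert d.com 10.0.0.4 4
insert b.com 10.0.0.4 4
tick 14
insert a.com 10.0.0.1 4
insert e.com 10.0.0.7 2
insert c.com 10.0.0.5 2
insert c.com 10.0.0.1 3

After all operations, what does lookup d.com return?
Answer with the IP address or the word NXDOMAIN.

Answer: NXDOMAIN

Derivation:
Op 1: tick 7 -> clock=7.
Op 2: insert d.com -> 10.0.0.2 (expiry=7+4=11). clock=7
Op 3: tick 6 -> clock=13. purged={d.com}
Op 4: insert e.com -> 10.0.0.2 (expiry=13+3=16). clock=13
Op 5: insert d.com -> 10.0.0.4 (expiry=13+4=17). clock=13
Op 6: insert b.com -> 10.0.0.4 (expiry=13+4=17). clock=13
Op 7: tick 14 -> clock=27. purged={b.com,d.com,e.com}
Op 8: insert a.com -> 10.0.0.1 (expiry=27+4=31). clock=27
Op 9: insert e.com -> 10.0.0.7 (expiry=27+2=29). clock=27
Op 10: insert c.com -> 10.0.0.5 (expiry=27+2=29). clock=27
Op 11: insert c.com -> 10.0.0.1 (expiry=27+3=30). clock=27
lookup d.com: not in cache (expired or never inserted)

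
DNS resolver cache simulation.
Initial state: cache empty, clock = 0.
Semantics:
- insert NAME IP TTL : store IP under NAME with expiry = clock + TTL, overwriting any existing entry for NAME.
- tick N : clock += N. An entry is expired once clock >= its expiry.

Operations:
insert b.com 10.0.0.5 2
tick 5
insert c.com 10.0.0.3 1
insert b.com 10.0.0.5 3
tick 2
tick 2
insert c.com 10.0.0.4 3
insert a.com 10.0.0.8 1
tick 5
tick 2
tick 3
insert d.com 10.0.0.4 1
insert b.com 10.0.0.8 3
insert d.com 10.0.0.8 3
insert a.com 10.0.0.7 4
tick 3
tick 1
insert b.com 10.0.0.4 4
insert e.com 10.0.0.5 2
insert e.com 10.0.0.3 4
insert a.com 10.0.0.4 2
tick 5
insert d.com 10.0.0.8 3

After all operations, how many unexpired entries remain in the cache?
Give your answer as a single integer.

Answer: 1

Derivation:
Op 1: insert b.com -> 10.0.0.5 (expiry=0+2=2). clock=0
Op 2: tick 5 -> clock=5. purged={b.com}
Op 3: insert c.com -> 10.0.0.3 (expiry=5+1=6). clock=5
Op 4: insert b.com -> 10.0.0.5 (expiry=5+3=8). clock=5
Op 5: tick 2 -> clock=7. purged={c.com}
Op 6: tick 2 -> clock=9. purged={b.com}
Op 7: insert c.com -> 10.0.0.4 (expiry=9+3=12). clock=9
Op 8: insert a.com -> 10.0.0.8 (expiry=9+1=10). clock=9
Op 9: tick 5 -> clock=14. purged={a.com,c.com}
Op 10: tick 2 -> clock=16.
Op 11: tick 3 -> clock=19.
Op 12: insert d.com -> 10.0.0.4 (expiry=19+1=20). clock=19
Op 13: insert b.com -> 10.0.0.8 (expiry=19+3=22). clock=19
Op 14: insert d.com -> 10.0.0.8 (expiry=19+3=22). clock=19
Op 15: insert a.com -> 10.0.0.7 (expiry=19+4=23). clock=19
Op 16: tick 3 -> clock=22. purged={b.com,d.com}
Op 17: tick 1 -> clock=23. purged={a.com}
Op 18: insert b.com -> 10.0.0.4 (expiry=23+4=27). clock=23
Op 19: insert e.com -> 10.0.0.5 (expiry=23+2=25). clock=23
Op 20: insert e.com -> 10.0.0.3 (expiry=23+4=27). clock=23
Op 21: insert a.com -> 10.0.0.4 (expiry=23+2=25). clock=23
Op 22: tick 5 -> clock=28. purged={a.com,b.com,e.com}
Op 23: insert d.com -> 10.0.0.8 (expiry=28+3=31). clock=28
Final cache (unexpired): {d.com} -> size=1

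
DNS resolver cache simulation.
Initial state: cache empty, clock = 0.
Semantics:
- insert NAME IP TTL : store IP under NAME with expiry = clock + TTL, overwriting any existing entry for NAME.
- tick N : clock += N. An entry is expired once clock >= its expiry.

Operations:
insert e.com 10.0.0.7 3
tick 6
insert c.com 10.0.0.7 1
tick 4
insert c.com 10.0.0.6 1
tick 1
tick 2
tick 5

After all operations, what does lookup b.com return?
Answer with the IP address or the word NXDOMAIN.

Answer: NXDOMAIN

Derivation:
Op 1: insert e.com -> 10.0.0.7 (expiry=0+3=3). clock=0
Op 2: tick 6 -> clock=6. purged={e.com}
Op 3: insert c.com -> 10.0.0.7 (expiry=6+1=7). clock=6
Op 4: tick 4 -> clock=10. purged={c.com}
Op 5: insert c.com -> 10.0.0.6 (expiry=10+1=11). clock=10
Op 6: tick 1 -> clock=11. purged={c.com}
Op 7: tick 2 -> clock=13.
Op 8: tick 5 -> clock=18.
lookup b.com: not in cache (expired or never inserted)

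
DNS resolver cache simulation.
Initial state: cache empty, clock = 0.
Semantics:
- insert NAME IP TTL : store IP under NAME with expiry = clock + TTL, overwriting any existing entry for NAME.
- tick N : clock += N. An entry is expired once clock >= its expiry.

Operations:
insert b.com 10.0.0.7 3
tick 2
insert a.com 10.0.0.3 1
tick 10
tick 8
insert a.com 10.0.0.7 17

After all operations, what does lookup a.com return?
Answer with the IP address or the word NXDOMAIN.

Op 1: insert b.com -> 10.0.0.7 (expiry=0+3=3). clock=0
Op 2: tick 2 -> clock=2.
Op 3: insert a.com -> 10.0.0.3 (expiry=2+1=3). clock=2
Op 4: tick 10 -> clock=12. purged={a.com,b.com}
Op 5: tick 8 -> clock=20.
Op 6: insert a.com -> 10.0.0.7 (expiry=20+17=37). clock=20
lookup a.com: present, ip=10.0.0.7 expiry=37 > clock=20

Answer: 10.0.0.7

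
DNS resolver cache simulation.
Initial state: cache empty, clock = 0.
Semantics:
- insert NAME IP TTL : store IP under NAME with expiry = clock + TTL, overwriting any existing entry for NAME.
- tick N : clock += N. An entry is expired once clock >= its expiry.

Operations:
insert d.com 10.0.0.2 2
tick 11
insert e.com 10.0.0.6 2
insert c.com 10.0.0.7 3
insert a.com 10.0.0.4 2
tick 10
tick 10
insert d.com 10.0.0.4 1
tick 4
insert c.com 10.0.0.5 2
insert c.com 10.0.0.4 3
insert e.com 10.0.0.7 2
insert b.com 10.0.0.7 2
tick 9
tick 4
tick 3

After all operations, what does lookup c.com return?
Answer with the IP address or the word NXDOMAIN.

Answer: NXDOMAIN

Derivation:
Op 1: insert d.com -> 10.0.0.2 (expiry=0+2=2). clock=0
Op 2: tick 11 -> clock=11. purged={d.com}
Op 3: insert e.com -> 10.0.0.6 (expiry=11+2=13). clock=11
Op 4: insert c.com -> 10.0.0.7 (expiry=11+3=14). clock=11
Op 5: insert a.com -> 10.0.0.4 (expiry=11+2=13). clock=11
Op 6: tick 10 -> clock=21. purged={a.com,c.com,e.com}
Op 7: tick 10 -> clock=31.
Op 8: insert d.com -> 10.0.0.4 (expiry=31+1=32). clock=31
Op 9: tick 4 -> clock=35. purged={d.com}
Op 10: insert c.com -> 10.0.0.5 (expiry=35+2=37). clock=35
Op 11: insert c.com -> 10.0.0.4 (expiry=35+3=38). clock=35
Op 12: insert e.com -> 10.0.0.7 (expiry=35+2=37). clock=35
Op 13: insert b.com -> 10.0.0.7 (expiry=35+2=37). clock=35
Op 14: tick 9 -> clock=44. purged={b.com,c.com,e.com}
Op 15: tick 4 -> clock=48.
Op 16: tick 3 -> clock=51.
lookup c.com: not in cache (expired or never inserted)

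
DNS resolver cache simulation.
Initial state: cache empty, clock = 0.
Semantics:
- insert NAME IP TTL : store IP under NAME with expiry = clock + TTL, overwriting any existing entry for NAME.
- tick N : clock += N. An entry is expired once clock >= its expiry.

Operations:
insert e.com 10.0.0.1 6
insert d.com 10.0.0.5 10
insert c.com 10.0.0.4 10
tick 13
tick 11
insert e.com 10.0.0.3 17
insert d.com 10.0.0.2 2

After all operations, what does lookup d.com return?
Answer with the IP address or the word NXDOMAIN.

Answer: 10.0.0.2

Derivation:
Op 1: insert e.com -> 10.0.0.1 (expiry=0+6=6). clock=0
Op 2: insert d.com -> 10.0.0.5 (expiry=0+10=10). clock=0
Op 3: insert c.com -> 10.0.0.4 (expiry=0+10=10). clock=0
Op 4: tick 13 -> clock=13. purged={c.com,d.com,e.com}
Op 5: tick 11 -> clock=24.
Op 6: insert e.com -> 10.0.0.3 (expiry=24+17=41). clock=24
Op 7: insert d.com -> 10.0.0.2 (expiry=24+2=26). clock=24
lookup d.com: present, ip=10.0.0.2 expiry=26 > clock=24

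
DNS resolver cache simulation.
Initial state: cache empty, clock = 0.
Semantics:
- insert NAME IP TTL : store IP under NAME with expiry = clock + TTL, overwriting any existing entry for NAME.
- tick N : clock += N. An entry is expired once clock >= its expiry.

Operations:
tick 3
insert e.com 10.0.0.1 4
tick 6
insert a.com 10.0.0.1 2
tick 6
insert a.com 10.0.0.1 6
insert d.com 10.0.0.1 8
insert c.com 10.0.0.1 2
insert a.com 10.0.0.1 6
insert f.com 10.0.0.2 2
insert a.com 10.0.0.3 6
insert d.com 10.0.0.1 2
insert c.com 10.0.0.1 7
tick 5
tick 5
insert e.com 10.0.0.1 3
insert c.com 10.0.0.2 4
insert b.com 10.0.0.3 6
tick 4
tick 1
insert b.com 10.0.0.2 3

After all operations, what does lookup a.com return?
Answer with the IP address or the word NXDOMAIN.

Op 1: tick 3 -> clock=3.
Op 2: insert e.com -> 10.0.0.1 (expiry=3+4=7). clock=3
Op 3: tick 6 -> clock=9. purged={e.com}
Op 4: insert a.com -> 10.0.0.1 (expiry=9+2=11). clock=9
Op 5: tick 6 -> clock=15. purged={a.com}
Op 6: insert a.com -> 10.0.0.1 (expiry=15+6=21). clock=15
Op 7: insert d.com -> 10.0.0.1 (expiry=15+8=23). clock=15
Op 8: insert c.com -> 10.0.0.1 (expiry=15+2=17). clock=15
Op 9: insert a.com -> 10.0.0.1 (expiry=15+6=21). clock=15
Op 10: insert f.com -> 10.0.0.2 (expiry=15+2=17). clock=15
Op 11: insert a.com -> 10.0.0.3 (expiry=15+6=21). clock=15
Op 12: insert d.com -> 10.0.0.1 (expiry=15+2=17). clock=15
Op 13: insert c.com -> 10.0.0.1 (expiry=15+7=22). clock=15
Op 14: tick 5 -> clock=20. purged={d.com,f.com}
Op 15: tick 5 -> clock=25. purged={a.com,c.com}
Op 16: insert e.com -> 10.0.0.1 (expiry=25+3=28). clock=25
Op 17: insert c.com -> 10.0.0.2 (expiry=25+4=29). clock=25
Op 18: insert b.com -> 10.0.0.3 (expiry=25+6=31). clock=25
Op 19: tick 4 -> clock=29. purged={c.com,e.com}
Op 20: tick 1 -> clock=30.
Op 21: insert b.com -> 10.0.0.2 (expiry=30+3=33). clock=30
lookup a.com: not in cache (expired or never inserted)

Answer: NXDOMAIN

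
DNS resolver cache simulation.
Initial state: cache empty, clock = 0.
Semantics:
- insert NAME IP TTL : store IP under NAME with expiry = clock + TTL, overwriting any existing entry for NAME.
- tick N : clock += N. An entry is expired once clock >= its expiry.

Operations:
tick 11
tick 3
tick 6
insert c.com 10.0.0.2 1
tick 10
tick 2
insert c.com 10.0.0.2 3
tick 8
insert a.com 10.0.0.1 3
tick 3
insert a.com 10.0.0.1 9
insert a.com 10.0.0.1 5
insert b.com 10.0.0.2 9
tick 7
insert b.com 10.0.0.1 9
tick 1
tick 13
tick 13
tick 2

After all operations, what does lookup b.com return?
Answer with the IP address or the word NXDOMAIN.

Answer: NXDOMAIN

Derivation:
Op 1: tick 11 -> clock=11.
Op 2: tick 3 -> clock=14.
Op 3: tick 6 -> clock=20.
Op 4: insert c.com -> 10.0.0.2 (expiry=20+1=21). clock=20
Op 5: tick 10 -> clock=30. purged={c.com}
Op 6: tick 2 -> clock=32.
Op 7: insert c.com -> 10.0.0.2 (expiry=32+3=35). clock=32
Op 8: tick 8 -> clock=40. purged={c.com}
Op 9: insert a.com -> 10.0.0.1 (expiry=40+3=43). clock=40
Op 10: tick 3 -> clock=43. purged={a.com}
Op 11: insert a.com -> 10.0.0.1 (expiry=43+9=52). clock=43
Op 12: insert a.com -> 10.0.0.1 (expiry=43+5=48). clock=43
Op 13: insert b.com -> 10.0.0.2 (expiry=43+9=52). clock=43
Op 14: tick 7 -> clock=50. purged={a.com}
Op 15: insert b.com -> 10.0.0.1 (expiry=50+9=59). clock=50
Op 16: tick 1 -> clock=51.
Op 17: tick 13 -> clock=64. purged={b.com}
Op 18: tick 13 -> clock=77.
Op 19: tick 2 -> clock=79.
lookup b.com: not in cache (expired or never inserted)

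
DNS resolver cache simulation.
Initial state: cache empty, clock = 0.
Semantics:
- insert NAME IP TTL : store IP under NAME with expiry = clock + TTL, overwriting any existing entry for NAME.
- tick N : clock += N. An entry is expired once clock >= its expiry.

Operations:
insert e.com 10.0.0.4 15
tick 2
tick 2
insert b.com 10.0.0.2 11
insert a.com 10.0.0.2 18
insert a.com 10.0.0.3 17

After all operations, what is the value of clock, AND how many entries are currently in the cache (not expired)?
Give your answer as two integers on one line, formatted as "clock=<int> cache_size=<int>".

Answer: clock=4 cache_size=3

Derivation:
Op 1: insert e.com -> 10.0.0.4 (expiry=0+15=15). clock=0
Op 2: tick 2 -> clock=2.
Op 3: tick 2 -> clock=4.
Op 4: insert b.com -> 10.0.0.2 (expiry=4+11=15). clock=4
Op 5: insert a.com -> 10.0.0.2 (expiry=4+18=22). clock=4
Op 6: insert a.com -> 10.0.0.3 (expiry=4+17=21). clock=4
Final clock = 4
Final cache (unexpired): {a.com,b.com,e.com} -> size=3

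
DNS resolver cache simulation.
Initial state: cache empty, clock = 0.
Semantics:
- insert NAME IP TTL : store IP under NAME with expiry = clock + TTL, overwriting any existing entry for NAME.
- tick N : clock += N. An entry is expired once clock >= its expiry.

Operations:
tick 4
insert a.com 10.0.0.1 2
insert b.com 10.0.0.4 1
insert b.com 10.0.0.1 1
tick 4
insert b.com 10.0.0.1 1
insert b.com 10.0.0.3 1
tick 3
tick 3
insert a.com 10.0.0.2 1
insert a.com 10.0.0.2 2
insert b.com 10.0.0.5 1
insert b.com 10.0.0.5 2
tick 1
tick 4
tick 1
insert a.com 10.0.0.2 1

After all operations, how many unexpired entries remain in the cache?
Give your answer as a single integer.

Answer: 1

Derivation:
Op 1: tick 4 -> clock=4.
Op 2: insert a.com -> 10.0.0.1 (expiry=4+2=6). clock=4
Op 3: insert b.com -> 10.0.0.4 (expiry=4+1=5). clock=4
Op 4: insert b.com -> 10.0.0.1 (expiry=4+1=5). clock=4
Op 5: tick 4 -> clock=8. purged={a.com,b.com}
Op 6: insert b.com -> 10.0.0.1 (expiry=8+1=9). clock=8
Op 7: insert b.com -> 10.0.0.3 (expiry=8+1=9). clock=8
Op 8: tick 3 -> clock=11. purged={b.com}
Op 9: tick 3 -> clock=14.
Op 10: insert a.com -> 10.0.0.2 (expiry=14+1=15). clock=14
Op 11: insert a.com -> 10.0.0.2 (expiry=14+2=16). clock=14
Op 12: insert b.com -> 10.0.0.5 (expiry=14+1=15). clock=14
Op 13: insert b.com -> 10.0.0.5 (expiry=14+2=16). clock=14
Op 14: tick 1 -> clock=15.
Op 15: tick 4 -> clock=19. purged={a.com,b.com}
Op 16: tick 1 -> clock=20.
Op 17: insert a.com -> 10.0.0.2 (expiry=20+1=21). clock=20
Final cache (unexpired): {a.com} -> size=1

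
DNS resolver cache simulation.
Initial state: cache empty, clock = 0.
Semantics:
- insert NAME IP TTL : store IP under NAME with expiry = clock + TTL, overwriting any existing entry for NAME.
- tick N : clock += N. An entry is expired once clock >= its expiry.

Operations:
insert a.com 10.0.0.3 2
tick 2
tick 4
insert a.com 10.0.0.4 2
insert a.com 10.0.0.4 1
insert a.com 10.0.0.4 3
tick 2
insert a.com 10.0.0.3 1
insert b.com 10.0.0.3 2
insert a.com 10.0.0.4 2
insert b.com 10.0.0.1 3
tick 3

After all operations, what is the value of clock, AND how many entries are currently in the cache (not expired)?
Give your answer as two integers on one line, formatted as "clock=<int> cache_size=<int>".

Op 1: insert a.com -> 10.0.0.3 (expiry=0+2=2). clock=0
Op 2: tick 2 -> clock=2. purged={a.com}
Op 3: tick 4 -> clock=6.
Op 4: insert a.com -> 10.0.0.4 (expiry=6+2=8). clock=6
Op 5: insert a.com -> 10.0.0.4 (expiry=6+1=7). clock=6
Op 6: insert a.com -> 10.0.0.4 (expiry=6+3=9). clock=6
Op 7: tick 2 -> clock=8.
Op 8: insert a.com -> 10.0.0.3 (expiry=8+1=9). clock=8
Op 9: insert b.com -> 10.0.0.3 (expiry=8+2=10). clock=8
Op 10: insert a.com -> 10.0.0.4 (expiry=8+2=10). clock=8
Op 11: insert b.com -> 10.0.0.1 (expiry=8+3=11). clock=8
Op 12: tick 3 -> clock=11. purged={a.com,b.com}
Final clock = 11
Final cache (unexpired): {} -> size=0

Answer: clock=11 cache_size=0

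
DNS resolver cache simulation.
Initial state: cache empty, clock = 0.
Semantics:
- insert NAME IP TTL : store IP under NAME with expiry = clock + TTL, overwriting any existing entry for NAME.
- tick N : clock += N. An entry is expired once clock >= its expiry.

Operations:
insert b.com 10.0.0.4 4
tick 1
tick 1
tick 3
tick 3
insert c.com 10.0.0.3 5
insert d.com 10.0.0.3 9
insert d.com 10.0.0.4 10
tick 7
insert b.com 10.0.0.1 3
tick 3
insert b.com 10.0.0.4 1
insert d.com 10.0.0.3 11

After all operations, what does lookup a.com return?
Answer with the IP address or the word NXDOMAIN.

Answer: NXDOMAIN

Derivation:
Op 1: insert b.com -> 10.0.0.4 (expiry=0+4=4). clock=0
Op 2: tick 1 -> clock=1.
Op 3: tick 1 -> clock=2.
Op 4: tick 3 -> clock=5. purged={b.com}
Op 5: tick 3 -> clock=8.
Op 6: insert c.com -> 10.0.0.3 (expiry=8+5=13). clock=8
Op 7: insert d.com -> 10.0.0.3 (expiry=8+9=17). clock=8
Op 8: insert d.com -> 10.0.0.4 (expiry=8+10=18). clock=8
Op 9: tick 7 -> clock=15. purged={c.com}
Op 10: insert b.com -> 10.0.0.1 (expiry=15+3=18). clock=15
Op 11: tick 3 -> clock=18. purged={b.com,d.com}
Op 12: insert b.com -> 10.0.0.4 (expiry=18+1=19). clock=18
Op 13: insert d.com -> 10.0.0.3 (expiry=18+11=29). clock=18
lookup a.com: not in cache (expired or never inserted)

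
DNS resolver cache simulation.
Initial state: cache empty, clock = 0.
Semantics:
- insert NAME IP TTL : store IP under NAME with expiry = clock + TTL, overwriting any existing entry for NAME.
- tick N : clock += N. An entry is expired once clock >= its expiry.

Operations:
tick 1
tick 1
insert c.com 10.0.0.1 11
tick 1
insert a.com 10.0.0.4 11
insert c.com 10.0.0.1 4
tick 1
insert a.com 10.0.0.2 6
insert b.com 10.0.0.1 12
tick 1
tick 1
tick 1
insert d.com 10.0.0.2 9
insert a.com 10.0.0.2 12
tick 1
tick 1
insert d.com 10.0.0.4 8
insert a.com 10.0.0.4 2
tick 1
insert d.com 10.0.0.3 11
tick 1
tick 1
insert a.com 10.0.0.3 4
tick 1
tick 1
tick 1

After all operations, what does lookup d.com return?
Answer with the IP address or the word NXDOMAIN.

Answer: 10.0.0.3

Derivation:
Op 1: tick 1 -> clock=1.
Op 2: tick 1 -> clock=2.
Op 3: insert c.com -> 10.0.0.1 (expiry=2+11=13). clock=2
Op 4: tick 1 -> clock=3.
Op 5: insert a.com -> 10.0.0.4 (expiry=3+11=14). clock=3
Op 6: insert c.com -> 10.0.0.1 (expiry=3+4=7). clock=3
Op 7: tick 1 -> clock=4.
Op 8: insert a.com -> 10.0.0.2 (expiry=4+6=10). clock=4
Op 9: insert b.com -> 10.0.0.1 (expiry=4+12=16). clock=4
Op 10: tick 1 -> clock=5.
Op 11: tick 1 -> clock=6.
Op 12: tick 1 -> clock=7. purged={c.com}
Op 13: insert d.com -> 10.0.0.2 (expiry=7+9=16). clock=7
Op 14: insert a.com -> 10.0.0.2 (expiry=7+12=19). clock=7
Op 15: tick 1 -> clock=8.
Op 16: tick 1 -> clock=9.
Op 17: insert d.com -> 10.0.0.4 (expiry=9+8=17). clock=9
Op 18: insert a.com -> 10.0.0.4 (expiry=9+2=11). clock=9
Op 19: tick 1 -> clock=10.
Op 20: insert d.com -> 10.0.0.3 (expiry=10+11=21). clock=10
Op 21: tick 1 -> clock=11. purged={a.com}
Op 22: tick 1 -> clock=12.
Op 23: insert a.com -> 10.0.0.3 (expiry=12+4=16). clock=12
Op 24: tick 1 -> clock=13.
Op 25: tick 1 -> clock=14.
Op 26: tick 1 -> clock=15.
lookup d.com: present, ip=10.0.0.3 expiry=21 > clock=15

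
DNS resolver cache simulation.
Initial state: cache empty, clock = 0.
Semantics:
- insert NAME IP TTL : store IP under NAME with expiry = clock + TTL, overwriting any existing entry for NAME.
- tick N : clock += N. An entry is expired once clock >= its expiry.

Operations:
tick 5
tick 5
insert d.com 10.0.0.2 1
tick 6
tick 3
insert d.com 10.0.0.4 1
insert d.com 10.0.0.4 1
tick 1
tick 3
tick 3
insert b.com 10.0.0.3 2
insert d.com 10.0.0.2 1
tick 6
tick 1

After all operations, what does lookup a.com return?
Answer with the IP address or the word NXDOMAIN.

Op 1: tick 5 -> clock=5.
Op 2: tick 5 -> clock=10.
Op 3: insert d.com -> 10.0.0.2 (expiry=10+1=11). clock=10
Op 4: tick 6 -> clock=16. purged={d.com}
Op 5: tick 3 -> clock=19.
Op 6: insert d.com -> 10.0.0.4 (expiry=19+1=20). clock=19
Op 7: insert d.com -> 10.0.0.4 (expiry=19+1=20). clock=19
Op 8: tick 1 -> clock=20. purged={d.com}
Op 9: tick 3 -> clock=23.
Op 10: tick 3 -> clock=26.
Op 11: insert b.com -> 10.0.0.3 (expiry=26+2=28). clock=26
Op 12: insert d.com -> 10.0.0.2 (expiry=26+1=27). clock=26
Op 13: tick 6 -> clock=32. purged={b.com,d.com}
Op 14: tick 1 -> clock=33.
lookup a.com: not in cache (expired or never inserted)

Answer: NXDOMAIN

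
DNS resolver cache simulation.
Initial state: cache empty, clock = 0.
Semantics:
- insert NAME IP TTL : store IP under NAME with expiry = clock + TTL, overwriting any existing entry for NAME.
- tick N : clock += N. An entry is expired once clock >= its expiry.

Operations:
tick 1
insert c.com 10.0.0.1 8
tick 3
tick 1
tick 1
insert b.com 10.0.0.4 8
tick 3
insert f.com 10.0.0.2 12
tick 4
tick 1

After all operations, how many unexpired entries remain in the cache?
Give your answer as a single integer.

Answer: 1

Derivation:
Op 1: tick 1 -> clock=1.
Op 2: insert c.com -> 10.0.0.1 (expiry=1+8=9). clock=1
Op 3: tick 3 -> clock=4.
Op 4: tick 1 -> clock=5.
Op 5: tick 1 -> clock=6.
Op 6: insert b.com -> 10.0.0.4 (expiry=6+8=14). clock=6
Op 7: tick 3 -> clock=9. purged={c.com}
Op 8: insert f.com -> 10.0.0.2 (expiry=9+12=21). clock=9
Op 9: tick 4 -> clock=13.
Op 10: tick 1 -> clock=14. purged={b.com}
Final cache (unexpired): {f.com} -> size=1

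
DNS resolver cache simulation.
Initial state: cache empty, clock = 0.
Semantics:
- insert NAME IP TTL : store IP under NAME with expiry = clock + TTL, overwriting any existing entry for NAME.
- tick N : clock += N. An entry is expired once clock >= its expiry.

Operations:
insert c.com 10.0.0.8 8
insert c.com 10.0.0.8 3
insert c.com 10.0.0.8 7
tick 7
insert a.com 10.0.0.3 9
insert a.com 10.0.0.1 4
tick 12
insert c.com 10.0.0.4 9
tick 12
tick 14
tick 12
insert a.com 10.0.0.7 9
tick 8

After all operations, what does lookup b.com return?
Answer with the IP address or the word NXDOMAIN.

Answer: NXDOMAIN

Derivation:
Op 1: insert c.com -> 10.0.0.8 (expiry=0+8=8). clock=0
Op 2: insert c.com -> 10.0.0.8 (expiry=0+3=3). clock=0
Op 3: insert c.com -> 10.0.0.8 (expiry=0+7=7). clock=0
Op 4: tick 7 -> clock=7. purged={c.com}
Op 5: insert a.com -> 10.0.0.3 (expiry=7+9=16). clock=7
Op 6: insert a.com -> 10.0.0.1 (expiry=7+4=11). clock=7
Op 7: tick 12 -> clock=19. purged={a.com}
Op 8: insert c.com -> 10.0.0.4 (expiry=19+9=28). clock=19
Op 9: tick 12 -> clock=31. purged={c.com}
Op 10: tick 14 -> clock=45.
Op 11: tick 12 -> clock=57.
Op 12: insert a.com -> 10.0.0.7 (expiry=57+9=66). clock=57
Op 13: tick 8 -> clock=65.
lookup b.com: not in cache (expired or never inserted)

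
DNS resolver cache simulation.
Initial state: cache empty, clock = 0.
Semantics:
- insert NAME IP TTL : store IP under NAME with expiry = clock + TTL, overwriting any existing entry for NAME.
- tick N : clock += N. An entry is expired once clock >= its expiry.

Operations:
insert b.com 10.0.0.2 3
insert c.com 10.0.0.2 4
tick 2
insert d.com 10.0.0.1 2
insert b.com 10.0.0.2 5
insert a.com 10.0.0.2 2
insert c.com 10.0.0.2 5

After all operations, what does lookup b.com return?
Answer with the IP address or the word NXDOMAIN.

Op 1: insert b.com -> 10.0.0.2 (expiry=0+3=3). clock=0
Op 2: insert c.com -> 10.0.0.2 (expiry=0+4=4). clock=0
Op 3: tick 2 -> clock=2.
Op 4: insert d.com -> 10.0.0.1 (expiry=2+2=4). clock=2
Op 5: insert b.com -> 10.0.0.2 (expiry=2+5=7). clock=2
Op 6: insert a.com -> 10.0.0.2 (expiry=2+2=4). clock=2
Op 7: insert c.com -> 10.0.0.2 (expiry=2+5=7). clock=2
lookup b.com: present, ip=10.0.0.2 expiry=7 > clock=2

Answer: 10.0.0.2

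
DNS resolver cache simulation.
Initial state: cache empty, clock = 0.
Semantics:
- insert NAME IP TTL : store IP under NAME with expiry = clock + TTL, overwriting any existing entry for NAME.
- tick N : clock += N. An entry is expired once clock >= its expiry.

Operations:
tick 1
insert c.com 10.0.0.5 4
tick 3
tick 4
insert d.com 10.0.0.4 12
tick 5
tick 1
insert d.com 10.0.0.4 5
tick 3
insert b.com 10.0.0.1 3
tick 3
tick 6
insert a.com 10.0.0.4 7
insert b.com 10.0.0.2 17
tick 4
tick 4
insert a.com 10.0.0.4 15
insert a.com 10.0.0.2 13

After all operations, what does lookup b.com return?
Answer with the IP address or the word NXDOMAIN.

Answer: 10.0.0.2

Derivation:
Op 1: tick 1 -> clock=1.
Op 2: insert c.com -> 10.0.0.5 (expiry=1+4=5). clock=1
Op 3: tick 3 -> clock=4.
Op 4: tick 4 -> clock=8. purged={c.com}
Op 5: insert d.com -> 10.0.0.4 (expiry=8+12=20). clock=8
Op 6: tick 5 -> clock=13.
Op 7: tick 1 -> clock=14.
Op 8: insert d.com -> 10.0.0.4 (expiry=14+5=19). clock=14
Op 9: tick 3 -> clock=17.
Op 10: insert b.com -> 10.0.0.1 (expiry=17+3=20). clock=17
Op 11: tick 3 -> clock=20. purged={b.com,d.com}
Op 12: tick 6 -> clock=26.
Op 13: insert a.com -> 10.0.0.4 (expiry=26+7=33). clock=26
Op 14: insert b.com -> 10.0.0.2 (expiry=26+17=43). clock=26
Op 15: tick 4 -> clock=30.
Op 16: tick 4 -> clock=34. purged={a.com}
Op 17: insert a.com -> 10.0.0.4 (expiry=34+15=49). clock=34
Op 18: insert a.com -> 10.0.0.2 (expiry=34+13=47). clock=34
lookup b.com: present, ip=10.0.0.2 expiry=43 > clock=34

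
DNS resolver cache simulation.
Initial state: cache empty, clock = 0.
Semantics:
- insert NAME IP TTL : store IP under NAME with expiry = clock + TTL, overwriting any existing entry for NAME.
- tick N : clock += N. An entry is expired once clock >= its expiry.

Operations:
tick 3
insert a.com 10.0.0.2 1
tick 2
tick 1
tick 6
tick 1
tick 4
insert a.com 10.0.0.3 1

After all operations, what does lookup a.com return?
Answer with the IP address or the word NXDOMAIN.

Op 1: tick 3 -> clock=3.
Op 2: insert a.com -> 10.0.0.2 (expiry=3+1=4). clock=3
Op 3: tick 2 -> clock=5. purged={a.com}
Op 4: tick 1 -> clock=6.
Op 5: tick 6 -> clock=12.
Op 6: tick 1 -> clock=13.
Op 7: tick 4 -> clock=17.
Op 8: insert a.com -> 10.0.0.3 (expiry=17+1=18). clock=17
lookup a.com: present, ip=10.0.0.3 expiry=18 > clock=17

Answer: 10.0.0.3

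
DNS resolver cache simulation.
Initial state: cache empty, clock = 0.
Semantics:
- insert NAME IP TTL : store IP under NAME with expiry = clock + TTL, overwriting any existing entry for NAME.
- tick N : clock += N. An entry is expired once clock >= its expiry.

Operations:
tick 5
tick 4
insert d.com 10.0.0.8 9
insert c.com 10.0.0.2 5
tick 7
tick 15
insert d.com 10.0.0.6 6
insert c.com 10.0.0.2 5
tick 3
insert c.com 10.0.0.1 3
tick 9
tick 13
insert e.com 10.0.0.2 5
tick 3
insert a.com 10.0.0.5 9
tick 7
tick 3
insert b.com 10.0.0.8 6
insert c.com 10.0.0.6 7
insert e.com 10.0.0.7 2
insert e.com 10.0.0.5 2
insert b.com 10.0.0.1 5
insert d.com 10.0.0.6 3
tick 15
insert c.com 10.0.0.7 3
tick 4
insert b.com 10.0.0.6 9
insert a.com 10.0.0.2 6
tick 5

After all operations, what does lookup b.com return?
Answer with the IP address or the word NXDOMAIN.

Op 1: tick 5 -> clock=5.
Op 2: tick 4 -> clock=9.
Op 3: insert d.com -> 10.0.0.8 (expiry=9+9=18). clock=9
Op 4: insert c.com -> 10.0.0.2 (expiry=9+5=14). clock=9
Op 5: tick 7 -> clock=16. purged={c.com}
Op 6: tick 15 -> clock=31. purged={d.com}
Op 7: insert d.com -> 10.0.0.6 (expiry=31+6=37). clock=31
Op 8: insert c.com -> 10.0.0.2 (expiry=31+5=36). clock=31
Op 9: tick 3 -> clock=34.
Op 10: insert c.com -> 10.0.0.1 (expiry=34+3=37). clock=34
Op 11: tick 9 -> clock=43. purged={c.com,d.com}
Op 12: tick 13 -> clock=56.
Op 13: insert e.com -> 10.0.0.2 (expiry=56+5=61). clock=56
Op 14: tick 3 -> clock=59.
Op 15: insert a.com -> 10.0.0.5 (expiry=59+9=68). clock=59
Op 16: tick 7 -> clock=66. purged={e.com}
Op 17: tick 3 -> clock=69. purged={a.com}
Op 18: insert b.com -> 10.0.0.8 (expiry=69+6=75). clock=69
Op 19: insert c.com -> 10.0.0.6 (expiry=69+7=76). clock=69
Op 20: insert e.com -> 10.0.0.7 (expiry=69+2=71). clock=69
Op 21: insert e.com -> 10.0.0.5 (expiry=69+2=71). clock=69
Op 22: insert b.com -> 10.0.0.1 (expiry=69+5=74). clock=69
Op 23: insert d.com -> 10.0.0.6 (expiry=69+3=72). clock=69
Op 24: tick 15 -> clock=84. purged={b.com,c.com,d.com,e.com}
Op 25: insert c.com -> 10.0.0.7 (expiry=84+3=87). clock=84
Op 26: tick 4 -> clock=88. purged={c.com}
Op 27: insert b.com -> 10.0.0.6 (expiry=88+9=97). clock=88
Op 28: insert a.com -> 10.0.0.2 (expiry=88+6=94). clock=88
Op 29: tick 5 -> clock=93.
lookup b.com: present, ip=10.0.0.6 expiry=97 > clock=93

Answer: 10.0.0.6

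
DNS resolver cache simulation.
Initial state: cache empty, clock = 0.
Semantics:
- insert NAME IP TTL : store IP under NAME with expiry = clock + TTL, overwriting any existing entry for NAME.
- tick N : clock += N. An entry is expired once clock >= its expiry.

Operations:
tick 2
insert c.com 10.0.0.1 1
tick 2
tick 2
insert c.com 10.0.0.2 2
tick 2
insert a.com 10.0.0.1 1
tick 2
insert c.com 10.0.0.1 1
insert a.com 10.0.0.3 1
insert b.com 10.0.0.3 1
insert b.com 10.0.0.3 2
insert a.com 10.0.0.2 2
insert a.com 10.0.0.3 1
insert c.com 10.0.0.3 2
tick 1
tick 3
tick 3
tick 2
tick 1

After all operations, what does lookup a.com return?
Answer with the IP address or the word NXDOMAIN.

Op 1: tick 2 -> clock=2.
Op 2: insert c.com -> 10.0.0.1 (expiry=2+1=3). clock=2
Op 3: tick 2 -> clock=4. purged={c.com}
Op 4: tick 2 -> clock=6.
Op 5: insert c.com -> 10.0.0.2 (expiry=6+2=8). clock=6
Op 6: tick 2 -> clock=8. purged={c.com}
Op 7: insert a.com -> 10.0.0.1 (expiry=8+1=9). clock=8
Op 8: tick 2 -> clock=10. purged={a.com}
Op 9: insert c.com -> 10.0.0.1 (expiry=10+1=11). clock=10
Op 10: insert a.com -> 10.0.0.3 (expiry=10+1=11). clock=10
Op 11: insert b.com -> 10.0.0.3 (expiry=10+1=11). clock=10
Op 12: insert b.com -> 10.0.0.3 (expiry=10+2=12). clock=10
Op 13: insert a.com -> 10.0.0.2 (expiry=10+2=12). clock=10
Op 14: insert a.com -> 10.0.0.3 (expiry=10+1=11). clock=10
Op 15: insert c.com -> 10.0.0.3 (expiry=10+2=12). clock=10
Op 16: tick 1 -> clock=11. purged={a.com}
Op 17: tick 3 -> clock=14. purged={b.com,c.com}
Op 18: tick 3 -> clock=17.
Op 19: tick 2 -> clock=19.
Op 20: tick 1 -> clock=20.
lookup a.com: not in cache (expired or never inserted)

Answer: NXDOMAIN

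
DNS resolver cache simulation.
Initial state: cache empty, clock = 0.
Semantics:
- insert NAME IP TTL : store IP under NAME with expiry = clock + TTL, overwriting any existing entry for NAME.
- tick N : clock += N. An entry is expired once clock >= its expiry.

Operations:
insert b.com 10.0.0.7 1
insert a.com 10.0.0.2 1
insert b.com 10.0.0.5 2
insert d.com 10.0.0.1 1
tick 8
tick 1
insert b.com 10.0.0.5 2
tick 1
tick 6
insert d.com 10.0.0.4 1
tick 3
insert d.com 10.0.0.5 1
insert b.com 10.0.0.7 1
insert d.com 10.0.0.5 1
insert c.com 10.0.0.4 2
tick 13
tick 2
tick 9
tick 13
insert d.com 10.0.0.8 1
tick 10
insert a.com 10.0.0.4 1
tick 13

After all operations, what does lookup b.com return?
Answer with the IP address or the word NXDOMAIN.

Answer: NXDOMAIN

Derivation:
Op 1: insert b.com -> 10.0.0.7 (expiry=0+1=1). clock=0
Op 2: insert a.com -> 10.0.0.2 (expiry=0+1=1). clock=0
Op 3: insert b.com -> 10.0.0.5 (expiry=0+2=2). clock=0
Op 4: insert d.com -> 10.0.0.1 (expiry=0+1=1). clock=0
Op 5: tick 8 -> clock=8. purged={a.com,b.com,d.com}
Op 6: tick 1 -> clock=9.
Op 7: insert b.com -> 10.0.0.5 (expiry=9+2=11). clock=9
Op 8: tick 1 -> clock=10.
Op 9: tick 6 -> clock=16. purged={b.com}
Op 10: insert d.com -> 10.0.0.4 (expiry=16+1=17). clock=16
Op 11: tick 3 -> clock=19. purged={d.com}
Op 12: insert d.com -> 10.0.0.5 (expiry=19+1=20). clock=19
Op 13: insert b.com -> 10.0.0.7 (expiry=19+1=20). clock=19
Op 14: insert d.com -> 10.0.0.5 (expiry=19+1=20). clock=19
Op 15: insert c.com -> 10.0.0.4 (expiry=19+2=21). clock=19
Op 16: tick 13 -> clock=32. purged={b.com,c.com,d.com}
Op 17: tick 2 -> clock=34.
Op 18: tick 9 -> clock=43.
Op 19: tick 13 -> clock=56.
Op 20: insert d.com -> 10.0.0.8 (expiry=56+1=57). clock=56
Op 21: tick 10 -> clock=66. purged={d.com}
Op 22: insert a.com -> 10.0.0.4 (expiry=66+1=67). clock=66
Op 23: tick 13 -> clock=79. purged={a.com}
lookup b.com: not in cache (expired or never inserted)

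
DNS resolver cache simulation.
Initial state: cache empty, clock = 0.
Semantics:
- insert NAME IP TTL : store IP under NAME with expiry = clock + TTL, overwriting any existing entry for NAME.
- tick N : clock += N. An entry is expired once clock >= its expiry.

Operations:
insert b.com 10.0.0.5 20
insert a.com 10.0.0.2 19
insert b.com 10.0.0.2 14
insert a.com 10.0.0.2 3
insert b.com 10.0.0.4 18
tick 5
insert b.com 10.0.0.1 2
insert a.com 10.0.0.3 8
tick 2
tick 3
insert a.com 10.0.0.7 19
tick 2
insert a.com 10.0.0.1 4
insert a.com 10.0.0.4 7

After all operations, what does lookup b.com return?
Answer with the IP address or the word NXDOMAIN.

Answer: NXDOMAIN

Derivation:
Op 1: insert b.com -> 10.0.0.5 (expiry=0+20=20). clock=0
Op 2: insert a.com -> 10.0.0.2 (expiry=0+19=19). clock=0
Op 3: insert b.com -> 10.0.0.2 (expiry=0+14=14). clock=0
Op 4: insert a.com -> 10.0.0.2 (expiry=0+3=3). clock=0
Op 5: insert b.com -> 10.0.0.4 (expiry=0+18=18). clock=0
Op 6: tick 5 -> clock=5. purged={a.com}
Op 7: insert b.com -> 10.0.0.1 (expiry=5+2=7). clock=5
Op 8: insert a.com -> 10.0.0.3 (expiry=5+8=13). clock=5
Op 9: tick 2 -> clock=7. purged={b.com}
Op 10: tick 3 -> clock=10.
Op 11: insert a.com -> 10.0.0.7 (expiry=10+19=29). clock=10
Op 12: tick 2 -> clock=12.
Op 13: insert a.com -> 10.0.0.1 (expiry=12+4=16). clock=12
Op 14: insert a.com -> 10.0.0.4 (expiry=12+7=19). clock=12
lookup b.com: not in cache (expired or never inserted)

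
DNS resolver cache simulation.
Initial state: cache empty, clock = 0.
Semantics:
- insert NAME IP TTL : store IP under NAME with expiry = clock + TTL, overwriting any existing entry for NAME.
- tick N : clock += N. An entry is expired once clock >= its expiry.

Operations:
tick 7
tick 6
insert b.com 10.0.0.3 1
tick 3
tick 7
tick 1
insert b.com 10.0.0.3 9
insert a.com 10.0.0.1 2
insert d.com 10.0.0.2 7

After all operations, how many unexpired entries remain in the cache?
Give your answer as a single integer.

Answer: 3

Derivation:
Op 1: tick 7 -> clock=7.
Op 2: tick 6 -> clock=13.
Op 3: insert b.com -> 10.0.0.3 (expiry=13+1=14). clock=13
Op 4: tick 3 -> clock=16. purged={b.com}
Op 5: tick 7 -> clock=23.
Op 6: tick 1 -> clock=24.
Op 7: insert b.com -> 10.0.0.3 (expiry=24+9=33). clock=24
Op 8: insert a.com -> 10.0.0.1 (expiry=24+2=26). clock=24
Op 9: insert d.com -> 10.0.0.2 (expiry=24+7=31). clock=24
Final cache (unexpired): {a.com,b.com,d.com} -> size=3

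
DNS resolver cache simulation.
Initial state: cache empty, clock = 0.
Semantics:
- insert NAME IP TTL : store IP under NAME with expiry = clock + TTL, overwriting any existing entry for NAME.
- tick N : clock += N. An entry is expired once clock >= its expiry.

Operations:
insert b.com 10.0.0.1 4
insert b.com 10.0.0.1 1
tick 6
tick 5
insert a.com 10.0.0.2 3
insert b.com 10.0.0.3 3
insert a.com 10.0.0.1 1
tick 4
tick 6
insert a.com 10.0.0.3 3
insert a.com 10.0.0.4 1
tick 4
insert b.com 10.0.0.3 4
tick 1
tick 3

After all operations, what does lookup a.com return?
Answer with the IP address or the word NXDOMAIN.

Answer: NXDOMAIN

Derivation:
Op 1: insert b.com -> 10.0.0.1 (expiry=0+4=4). clock=0
Op 2: insert b.com -> 10.0.0.1 (expiry=0+1=1). clock=0
Op 3: tick 6 -> clock=6. purged={b.com}
Op 4: tick 5 -> clock=11.
Op 5: insert a.com -> 10.0.0.2 (expiry=11+3=14). clock=11
Op 6: insert b.com -> 10.0.0.3 (expiry=11+3=14). clock=11
Op 7: insert a.com -> 10.0.0.1 (expiry=11+1=12). clock=11
Op 8: tick 4 -> clock=15. purged={a.com,b.com}
Op 9: tick 6 -> clock=21.
Op 10: insert a.com -> 10.0.0.3 (expiry=21+3=24). clock=21
Op 11: insert a.com -> 10.0.0.4 (expiry=21+1=22). clock=21
Op 12: tick 4 -> clock=25. purged={a.com}
Op 13: insert b.com -> 10.0.0.3 (expiry=25+4=29). clock=25
Op 14: tick 1 -> clock=26.
Op 15: tick 3 -> clock=29. purged={b.com}
lookup a.com: not in cache (expired or never inserted)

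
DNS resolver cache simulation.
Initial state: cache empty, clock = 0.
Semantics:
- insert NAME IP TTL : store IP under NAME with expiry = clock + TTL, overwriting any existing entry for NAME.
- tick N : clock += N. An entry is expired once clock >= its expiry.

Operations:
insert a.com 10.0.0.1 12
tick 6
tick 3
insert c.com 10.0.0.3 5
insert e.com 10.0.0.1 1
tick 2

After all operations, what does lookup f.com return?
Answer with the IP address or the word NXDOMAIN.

Answer: NXDOMAIN

Derivation:
Op 1: insert a.com -> 10.0.0.1 (expiry=0+12=12). clock=0
Op 2: tick 6 -> clock=6.
Op 3: tick 3 -> clock=9.
Op 4: insert c.com -> 10.0.0.3 (expiry=9+5=14). clock=9
Op 5: insert e.com -> 10.0.0.1 (expiry=9+1=10). clock=9
Op 6: tick 2 -> clock=11. purged={e.com}
lookup f.com: not in cache (expired or never inserted)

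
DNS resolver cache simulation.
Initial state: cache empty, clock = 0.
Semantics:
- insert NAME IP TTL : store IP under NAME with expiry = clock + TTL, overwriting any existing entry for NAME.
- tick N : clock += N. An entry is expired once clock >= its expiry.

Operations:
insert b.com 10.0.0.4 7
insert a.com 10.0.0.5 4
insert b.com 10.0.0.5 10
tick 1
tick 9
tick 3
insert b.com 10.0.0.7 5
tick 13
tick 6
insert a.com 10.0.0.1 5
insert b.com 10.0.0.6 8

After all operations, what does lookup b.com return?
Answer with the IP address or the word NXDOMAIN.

Answer: 10.0.0.6

Derivation:
Op 1: insert b.com -> 10.0.0.4 (expiry=0+7=7). clock=0
Op 2: insert a.com -> 10.0.0.5 (expiry=0+4=4). clock=0
Op 3: insert b.com -> 10.0.0.5 (expiry=0+10=10). clock=0
Op 4: tick 1 -> clock=1.
Op 5: tick 9 -> clock=10. purged={a.com,b.com}
Op 6: tick 3 -> clock=13.
Op 7: insert b.com -> 10.0.0.7 (expiry=13+5=18). clock=13
Op 8: tick 13 -> clock=26. purged={b.com}
Op 9: tick 6 -> clock=32.
Op 10: insert a.com -> 10.0.0.1 (expiry=32+5=37). clock=32
Op 11: insert b.com -> 10.0.0.6 (expiry=32+8=40). clock=32
lookup b.com: present, ip=10.0.0.6 expiry=40 > clock=32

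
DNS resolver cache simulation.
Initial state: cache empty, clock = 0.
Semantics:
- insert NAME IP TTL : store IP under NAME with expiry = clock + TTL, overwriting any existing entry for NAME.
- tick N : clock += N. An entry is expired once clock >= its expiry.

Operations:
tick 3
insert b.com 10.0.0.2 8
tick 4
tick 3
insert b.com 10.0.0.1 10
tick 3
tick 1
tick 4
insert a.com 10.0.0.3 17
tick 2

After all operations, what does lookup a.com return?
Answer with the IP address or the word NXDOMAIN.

Op 1: tick 3 -> clock=3.
Op 2: insert b.com -> 10.0.0.2 (expiry=3+8=11). clock=3
Op 3: tick 4 -> clock=7.
Op 4: tick 3 -> clock=10.
Op 5: insert b.com -> 10.0.0.1 (expiry=10+10=20). clock=10
Op 6: tick 3 -> clock=13.
Op 7: tick 1 -> clock=14.
Op 8: tick 4 -> clock=18.
Op 9: insert a.com -> 10.0.0.3 (expiry=18+17=35). clock=18
Op 10: tick 2 -> clock=20. purged={b.com}
lookup a.com: present, ip=10.0.0.3 expiry=35 > clock=20

Answer: 10.0.0.3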